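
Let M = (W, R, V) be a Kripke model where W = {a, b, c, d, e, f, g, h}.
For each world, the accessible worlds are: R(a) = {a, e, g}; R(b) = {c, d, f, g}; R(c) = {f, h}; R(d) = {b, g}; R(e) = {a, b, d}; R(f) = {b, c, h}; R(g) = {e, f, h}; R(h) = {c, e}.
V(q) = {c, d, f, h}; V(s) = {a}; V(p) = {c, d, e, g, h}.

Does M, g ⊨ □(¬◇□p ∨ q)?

Yes

Recall that □ψ holds at a world iff ψ holds at every accessible world, and ◇ψ holds iff ψ holds at some accessible world.
At g: □(¬◇□p ∨ q) requires ¬◇□p ∨ q at every successor {e, f, h}.
    At e: ¬◇□p is true, q is false, so ¬◇□p ∨ q is true.
      At e: ◇□p is false, so ¬◇□p is true.
    At f: ¬◇□p is false, q is true, so ¬◇□p ∨ q is true.
      At f: ◇□p is true, so ¬◇□p is false.
    At h: ¬◇□p is true, q is true, so ¬◇□p ∨ q is true.
      At h: ◇□p is false, so ¬◇□p is true.
So □(¬◇□p ∨ q) is true at g.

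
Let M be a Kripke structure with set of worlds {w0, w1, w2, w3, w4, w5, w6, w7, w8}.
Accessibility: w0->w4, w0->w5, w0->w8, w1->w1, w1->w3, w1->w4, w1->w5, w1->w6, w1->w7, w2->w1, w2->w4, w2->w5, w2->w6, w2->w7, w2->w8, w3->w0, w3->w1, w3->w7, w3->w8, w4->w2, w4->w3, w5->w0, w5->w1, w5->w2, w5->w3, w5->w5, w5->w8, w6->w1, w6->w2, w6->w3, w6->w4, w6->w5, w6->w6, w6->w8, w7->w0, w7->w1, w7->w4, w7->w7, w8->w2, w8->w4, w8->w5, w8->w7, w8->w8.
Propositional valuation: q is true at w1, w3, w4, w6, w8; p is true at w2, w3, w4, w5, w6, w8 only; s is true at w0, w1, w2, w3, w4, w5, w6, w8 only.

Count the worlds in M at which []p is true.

Let φ = []p. Evaluate φ at each world:
  w0 (successors {w4, w5, w8}): φ is true.
  w1 (successors {w1, w3, w4, w5, w6, w7}): φ is false.
  w2 (successors {w1, w4, w5, w6, w7, w8}): φ is false.
  w3 (successors {w0, w1, w7, w8}): φ is false.
  w4 (successors {w2, w3}): φ is true.
  w5 (successors {w0, w1, w2, w3, w5, w8}): φ is false.
  w6 (successors {w1, w2, w3, w4, w5, w6, w8}): φ is false.
  w7 (successors {w0, w1, w4, w7}): φ is false.
  w8 (successors {w2, w4, w5, w7, w8}): φ is false.
For instance, at w1:
  At w1: []p requires p at every successor {w1, w3, w4, w5, w6, w7}.
    p fails at w1, so []p is false at w1.
Satisfying worlds: {w0, w4}

2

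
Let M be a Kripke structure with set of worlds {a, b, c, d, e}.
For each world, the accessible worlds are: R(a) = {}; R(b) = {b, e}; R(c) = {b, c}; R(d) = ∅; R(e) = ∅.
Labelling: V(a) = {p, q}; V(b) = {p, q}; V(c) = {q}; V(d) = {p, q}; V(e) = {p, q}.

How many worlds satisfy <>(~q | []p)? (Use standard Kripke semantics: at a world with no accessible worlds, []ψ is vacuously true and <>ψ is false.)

2

Let φ = <>(~q | []p). Evaluate φ at each world:
  a (successors ∅): φ is false.
  b (successors {b, e}): φ is true.
  c (successors {b, c}): φ is true.
  d (successors ∅): φ is false.
  e (successors ∅): φ is false.
For instance, at c:
  At c: <>(~q | []p) requires ~q | []p at some successor in {b, c}.
    ~q | []p holds at b, so <>(~q | []p) is true at c.
      At b: ~q is false, []p is true, so ~q | []p is true.
Satisfying worlds: {b, c}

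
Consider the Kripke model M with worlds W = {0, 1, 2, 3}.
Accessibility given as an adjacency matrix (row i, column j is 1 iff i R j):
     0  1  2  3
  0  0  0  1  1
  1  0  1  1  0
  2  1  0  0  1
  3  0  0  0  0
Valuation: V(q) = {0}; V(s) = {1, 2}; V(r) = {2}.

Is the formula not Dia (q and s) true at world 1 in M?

Recall that Dia ψ holds at a world iff ψ holds at some accessible world.
At 1: Dia (q and s) is false, so not Dia (q and s) is true.
  At 1: Dia (q and s) requires q and s at some successor in {1, 2}.
    At 1: q and s is false.
    At 2: q and s is false.
  So Dia (q and s) is false at 1.

Yes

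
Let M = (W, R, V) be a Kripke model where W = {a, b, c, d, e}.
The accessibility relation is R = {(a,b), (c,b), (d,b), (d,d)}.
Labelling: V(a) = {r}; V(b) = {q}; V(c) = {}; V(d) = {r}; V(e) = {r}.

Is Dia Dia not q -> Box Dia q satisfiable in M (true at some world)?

Yes

Let φ = Dia Dia not q -> Box Dia q. Evaluate φ at each world:
  a (successors {b}): φ is true.
  b (successors ∅): φ is true.
  c (successors {b}): φ is true.
  d (successors {b, d}): φ is false.
  e (successors ∅): φ is true.
Detail at a (witness):
  At a: Dia Dia not q is false, Box Dia q is false, so Dia Dia not q -> Box Dia q is true.
    At a: Dia Dia not q requires Dia not q at some successor in {b}.
      At b: Dia not q is false.
    So Dia Dia not q is false at a.
    At a: Box Dia q requires Dia q at every successor {b}.
      Dia q fails at b, so Box Dia q is false at a.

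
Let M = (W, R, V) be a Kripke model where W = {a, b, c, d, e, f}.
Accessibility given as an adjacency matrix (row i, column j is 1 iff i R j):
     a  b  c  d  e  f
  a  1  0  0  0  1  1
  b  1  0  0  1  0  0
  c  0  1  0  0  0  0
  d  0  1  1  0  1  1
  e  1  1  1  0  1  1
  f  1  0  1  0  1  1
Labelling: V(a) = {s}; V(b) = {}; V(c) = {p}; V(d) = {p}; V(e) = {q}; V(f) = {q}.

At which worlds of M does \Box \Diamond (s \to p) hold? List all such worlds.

a, b, c, d, e, f

Let φ = \Box \Diamond (s \to p). Evaluate φ at each world:
  a (successors {a, e, f}): φ is true.
  b (successors {a, d}): φ is true.
  c (successors {b}): φ is true.
  d (successors {b, c, e, f}): φ is true.
  e (successors {a, b, c, e, f}): φ is true.
  f (successors {a, c, e, f}): φ is true.
For instance, at e:
  At e: \Box \Diamond (s \to p) requires \Diamond (s \to p) at every successor {a, b, c, e, f}.
    At a: \Diamond (s \to p) is true.
    At b: \Diamond (s \to p) is true.
    At c: \Diamond (s \to p) is true.
    At e: \Diamond (s \to p) is true.
    At f: \Diamond (s \to p) is true.
  So \Box \Diamond (s \to p) is true at e.
Satisfying worlds: {a, b, c, d, e, f}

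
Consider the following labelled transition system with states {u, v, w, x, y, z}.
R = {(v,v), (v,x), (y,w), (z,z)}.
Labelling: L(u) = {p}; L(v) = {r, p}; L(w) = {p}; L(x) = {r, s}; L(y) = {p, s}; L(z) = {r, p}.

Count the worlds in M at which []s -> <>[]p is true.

Recall that []ψ holds at a world iff ψ holds at every accessible world, and <>ψ holds iff ψ holds at some accessible world.
Let φ = []s -> <>[]p. Evaluate φ at each world:
  u (successors ∅): φ is false.
  v (successors {v, x}): φ is true.
  w (successors ∅): φ is false.
  x (successors ∅): φ is false.
  y (successors {w}): φ is true.
  z (successors {z}): φ is true.
For instance, at y:
  At y: []s is false, <>[]p is true, so []s -> <>[]p is true.
    At y: []s requires s at every successor {w}.
      s fails at w, so []s is false at y.
    At y: <>[]p requires []p at some successor in {w}.
      []p holds at w, so <>[]p is true at y.
Satisfying worlds: {v, y, z}

3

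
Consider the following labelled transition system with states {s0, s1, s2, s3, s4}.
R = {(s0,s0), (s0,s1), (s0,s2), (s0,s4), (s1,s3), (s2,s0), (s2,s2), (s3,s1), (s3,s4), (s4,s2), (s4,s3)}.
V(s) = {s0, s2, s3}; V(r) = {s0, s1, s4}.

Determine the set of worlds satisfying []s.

s1, s2, s4

Recall that []ψ holds at a world iff ψ holds at every accessible world, and <>ψ holds iff ψ holds at some accessible world.
Let φ = []s. Evaluate φ at each world:
  s0 (successors {s0, s1, s2, s4}): φ is false.
  s1 (successors {s3}): φ is true.
  s2 (successors {s0, s2}): φ is true.
  s3 (successors {s1, s4}): φ is false.
  s4 (successors {s2, s3}): φ is true.
For instance, at s0:
  At s0: []s requires s at every successor {s0, s1, s2, s4}.
    s fails at s1, so []s is false at s0.
Satisfying worlds: {s1, s2, s4}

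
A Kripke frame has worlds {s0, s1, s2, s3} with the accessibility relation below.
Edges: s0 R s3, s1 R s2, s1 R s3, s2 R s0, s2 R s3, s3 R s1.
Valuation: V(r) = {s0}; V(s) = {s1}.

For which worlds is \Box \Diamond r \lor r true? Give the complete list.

s0

Recall that \Box ψ holds at a world iff ψ holds at every accessible world, and \Diamond ψ holds iff ψ holds at some accessible world.
Let φ = \Box \Diamond r \lor r. Evaluate φ at each world:
  s0 (successors {s3}): φ is true.
  s1 (successors {s2, s3}): φ is false.
  s2 (successors {s0, s3}): φ is false.
  s3 (successors {s1}): φ is false.
For instance, at s1:
  At s1: \Box \Diamond r is false, r is false, so \Box \Diamond r \lor r is false.
    At s1: \Box \Diamond r requires \Diamond r at every successor {s2, s3}.
      \Diamond r fails at s3, so \Box \Diamond r is false at s1.
Satisfying worlds: {s0}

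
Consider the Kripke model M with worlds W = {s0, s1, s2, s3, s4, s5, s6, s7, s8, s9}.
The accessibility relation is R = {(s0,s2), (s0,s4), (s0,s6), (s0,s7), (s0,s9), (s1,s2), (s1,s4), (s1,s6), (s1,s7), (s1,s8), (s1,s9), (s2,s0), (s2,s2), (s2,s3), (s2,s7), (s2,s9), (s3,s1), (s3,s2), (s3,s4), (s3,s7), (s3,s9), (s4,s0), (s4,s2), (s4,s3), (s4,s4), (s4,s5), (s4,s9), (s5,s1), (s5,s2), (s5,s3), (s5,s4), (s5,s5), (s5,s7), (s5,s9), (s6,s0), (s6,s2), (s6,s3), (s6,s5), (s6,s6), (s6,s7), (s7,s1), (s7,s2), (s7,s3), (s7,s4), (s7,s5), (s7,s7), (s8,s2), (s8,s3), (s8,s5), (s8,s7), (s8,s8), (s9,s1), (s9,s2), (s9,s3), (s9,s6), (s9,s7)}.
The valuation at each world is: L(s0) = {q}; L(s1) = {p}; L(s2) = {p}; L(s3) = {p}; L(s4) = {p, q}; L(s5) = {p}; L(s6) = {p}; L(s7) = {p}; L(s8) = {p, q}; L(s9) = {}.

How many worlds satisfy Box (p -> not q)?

Let φ = Box (p -> not q). Evaluate φ at each world:
  s0 (successors {s2, s4, s6, s7, s9}): φ is false.
  s1 (successors {s2, s4, s6, s7, s8, s9}): φ is false.
  s2 (successors {s0, s2, s3, s7, s9}): φ is true.
  s3 (successors {s1, s2, s4, s7, s9}): φ is false.
  s4 (successors {s0, s2, s3, s4, s5, s9}): φ is false.
  s5 (successors {s1, s2, s3, s4, s5, s7, s9}): φ is false.
  s6 (successors {s0, s2, s3, s5, s6, s7}): φ is true.
  s7 (successors {s1, s2, s3, s4, s5, s7}): φ is false.
  s8 (successors {s2, s3, s5, s7, s8}): φ is false.
  s9 (successors {s1, s2, s3, s6, s7}): φ is true.
For instance, at s5:
  At s5: Box (p -> not q) requires p -> not q at every successor {s1, s2, s3, s4, s5, s7, s9}.
    p -> not q fails at s4, so Box (p -> not q) is false at s5.
Satisfying worlds: {s2, s6, s9}

3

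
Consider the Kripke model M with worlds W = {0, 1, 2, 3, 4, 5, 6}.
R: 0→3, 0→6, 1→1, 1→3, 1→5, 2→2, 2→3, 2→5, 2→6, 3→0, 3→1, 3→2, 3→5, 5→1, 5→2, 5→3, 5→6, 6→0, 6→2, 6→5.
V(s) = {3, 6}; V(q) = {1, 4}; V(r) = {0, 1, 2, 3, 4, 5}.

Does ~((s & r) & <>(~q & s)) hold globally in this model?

Yes

Recall that <>ψ holds at a world iff ψ holds at some accessible world.
Let φ = ~((s & r) & <>(~q & s)). Evaluate φ at each world:
  0 (successors {3, 6}): φ is true.
  1 (successors {1, 3, 5}): φ is true.
  2 (successors {2, 3, 5, 6}): φ is true.
  3 (successors {0, 1, 2, 5}): φ is true.
  4 (successors ∅): φ is true.
  5 (successors {1, 2, 3, 6}): φ is true.
  6 (successors {0, 2, 5}): φ is true.
For instance, at 1:
  At 1: (s & r) & <>(~q & s) is false, so ~((s & r) & <>(~q & s)) is true.
    At 1: s & r is false, <>(~q & s) is true, so (s & r) & <>(~q & s) is false.
      At 1: <>(~q & s) requires ~q & s at some successor in {1, 3, 5}.
        ~q & s holds at 3, so <>(~q & s) is true at 1.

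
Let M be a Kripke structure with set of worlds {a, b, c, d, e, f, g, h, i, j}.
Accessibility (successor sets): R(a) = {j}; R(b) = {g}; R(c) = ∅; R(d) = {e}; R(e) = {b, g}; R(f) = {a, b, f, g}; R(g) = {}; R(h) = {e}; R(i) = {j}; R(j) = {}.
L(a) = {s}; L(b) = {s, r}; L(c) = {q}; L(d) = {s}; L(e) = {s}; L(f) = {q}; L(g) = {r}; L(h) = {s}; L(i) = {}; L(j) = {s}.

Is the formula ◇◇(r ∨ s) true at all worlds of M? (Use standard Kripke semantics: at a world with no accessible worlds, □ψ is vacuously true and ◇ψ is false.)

Let φ = ◇◇(r ∨ s). Evaluate φ at each world:
  a (successors {j}): φ is false.
  b (successors {g}): φ is false.
  c (successors ∅): φ is false.
  d (successors {e}): φ is true.
  e (successors {b, g}): φ is true.
  f (successors {a, b, f, g}): φ is true.
  g (successors ∅): φ is false.
  h (successors {e}): φ is true.
  i (successors {j}): φ is false.
  j (successors ∅): φ is false.
Detail at a (counterexample):
  At a: ◇◇(r ∨ s) requires ◇(r ∨ s) at some successor in {j}.
    At j: ◇(r ∨ s) is false.
  So ◇◇(r ∨ s) is false at a.

No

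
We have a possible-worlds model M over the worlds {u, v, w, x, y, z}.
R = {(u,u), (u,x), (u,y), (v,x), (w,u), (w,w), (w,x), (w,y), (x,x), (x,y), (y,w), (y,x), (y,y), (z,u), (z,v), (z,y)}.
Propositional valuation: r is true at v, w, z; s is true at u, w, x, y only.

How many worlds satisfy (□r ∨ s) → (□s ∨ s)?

Let φ = (□r ∨ s) → (□s ∨ s). Evaluate φ at each world:
  u (successors {u, x, y}): φ is true.
  v (successors {x}): φ is true.
  w (successors {u, w, x, y}): φ is true.
  x (successors {x, y}): φ is true.
  y (successors {w, x, y}): φ is true.
  z (successors {u, v, y}): φ is true.
For instance, at y:
  At y: □r ∨ s is true, □s ∨ s is true, so (□r ∨ s) → (□s ∨ s) is true.
    At y: □r is false, s is true, so □r ∨ s is true.
      At y: □r requires r at every successor {w, x, y}.
        r fails at x, so □r is false at y.
    At y: □s is true, s is true, so □s ∨ s is true.
      At y: □s requires s at every successor {w, x, y}.
        At w: s is true.
        At x: s is true.
        At y: s is true.
      So □s is true at y.
Satisfying worlds: {u, v, w, x, y, z}

6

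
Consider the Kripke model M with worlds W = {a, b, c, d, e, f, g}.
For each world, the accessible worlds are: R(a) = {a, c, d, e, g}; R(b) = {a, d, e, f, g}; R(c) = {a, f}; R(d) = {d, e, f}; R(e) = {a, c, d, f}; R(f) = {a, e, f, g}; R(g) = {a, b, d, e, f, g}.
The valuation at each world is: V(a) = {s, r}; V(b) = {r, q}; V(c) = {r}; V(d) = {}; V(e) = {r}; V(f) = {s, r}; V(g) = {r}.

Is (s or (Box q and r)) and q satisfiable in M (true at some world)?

No

Recall that Box ψ holds at a world iff ψ holds at every accessible world, and Dia ψ holds iff ψ holds at some accessible world.
Let φ = (s or (Box q and r)) and q. Evaluate φ at each world:
  a (successors {a, c, d, e, g}): φ is false.
  b (successors {a, d, e, f, g}): φ is false.
  c (successors {a, f}): φ is false.
  d (successors {d, e, f}): φ is false.
  e (successors {a, c, d, f}): φ is false.
  f (successors {a, e, f, g}): φ is false.
  g (successors {a, b, d, e, f, g}): φ is false.
For instance, at e:
  At e: s or (Box q and r) is false, q is false, so (s or (Box q and r)) and q is false.
    At e: s is false, Box q and r is false, so s or (Box q and r) is false.
      At e: Box q is false, r is true, so Box q and r is false.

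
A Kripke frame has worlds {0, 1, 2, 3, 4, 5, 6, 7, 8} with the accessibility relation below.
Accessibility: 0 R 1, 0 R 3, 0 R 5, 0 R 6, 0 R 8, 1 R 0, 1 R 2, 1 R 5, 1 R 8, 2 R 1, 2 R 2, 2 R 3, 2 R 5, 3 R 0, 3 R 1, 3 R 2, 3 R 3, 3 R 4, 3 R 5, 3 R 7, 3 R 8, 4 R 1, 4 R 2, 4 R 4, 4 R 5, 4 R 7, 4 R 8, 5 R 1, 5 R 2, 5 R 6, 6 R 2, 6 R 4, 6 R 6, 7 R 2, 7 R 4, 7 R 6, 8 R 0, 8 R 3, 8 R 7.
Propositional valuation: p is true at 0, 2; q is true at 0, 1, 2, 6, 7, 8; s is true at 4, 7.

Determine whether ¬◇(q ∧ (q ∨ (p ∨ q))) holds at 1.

At 1: ◇(q ∧ (q ∨ (p ∨ q))) is true, so ¬◇(q ∧ (q ∨ (p ∨ q))) is false.
  At 1: ◇(q ∧ (q ∨ (p ∨ q))) requires q ∧ (q ∨ (p ∨ q)) at some successor in {0, 2, 5, 8}.
    q ∧ (q ∨ (p ∨ q)) holds at 0, so ◇(q ∧ (q ∨ (p ∨ q))) is true at 1.

No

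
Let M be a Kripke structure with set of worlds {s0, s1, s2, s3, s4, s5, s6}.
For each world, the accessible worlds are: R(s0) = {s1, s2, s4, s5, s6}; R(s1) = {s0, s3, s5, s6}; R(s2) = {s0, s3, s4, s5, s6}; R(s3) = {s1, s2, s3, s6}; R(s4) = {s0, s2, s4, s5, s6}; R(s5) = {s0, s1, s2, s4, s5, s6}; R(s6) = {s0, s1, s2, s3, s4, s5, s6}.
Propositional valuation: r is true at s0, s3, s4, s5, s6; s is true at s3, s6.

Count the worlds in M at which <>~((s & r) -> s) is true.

0

Let φ = <>~((s & r) -> s). Evaluate φ at each world:
  s0 (successors {s1, s2, s4, s5, s6}): φ is false.
  s1 (successors {s0, s3, s5, s6}): φ is false.
  s2 (successors {s0, s3, s4, s5, s6}): φ is false.
  s3 (successors {s1, s2, s3, s6}): φ is false.
  s4 (successors {s0, s2, s4, s5, s6}): φ is false.
  s5 (successors {s0, s1, s2, s4, s5, s6}): φ is false.
  s6 (successors {s0, s1, s2, s3, s4, s5, s6}): φ is false.
For instance, at s3:
  At s3: <>~((s & r) -> s) requires ~((s & r) -> s) at some successor in {s1, s2, s3, s6}.
    At s1: ~((s & r) -> s) is false.
    At s2: ~((s & r) -> s) is false.
    At s3: ~((s & r) -> s) is false.
    At s6: ~((s & r) -> s) is false.
  So <>~((s & r) -> s) is false at s3.
Satisfying worlds: none.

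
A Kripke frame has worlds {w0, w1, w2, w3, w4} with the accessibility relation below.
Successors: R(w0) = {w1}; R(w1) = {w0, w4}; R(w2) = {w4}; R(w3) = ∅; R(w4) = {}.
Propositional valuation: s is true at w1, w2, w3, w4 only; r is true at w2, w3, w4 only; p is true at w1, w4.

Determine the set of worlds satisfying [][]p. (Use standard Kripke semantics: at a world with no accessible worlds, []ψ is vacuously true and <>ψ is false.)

Recall that []ψ holds at a world iff ψ holds at every accessible world, and <>ψ holds iff ψ holds at some accessible world.
Let φ = [][]p. Evaluate φ at each world:
  w0 (successors {w1}): φ is false.
  w1 (successors {w0, w4}): φ is true.
  w2 (successors {w4}): φ is true.
  w3 (successors ∅): φ is true.
  w4 (successors ∅): φ is true.
For instance, at w2:
  At w2: [][]p requires []p at every successor {w4}.
      At w4: no accessible worlds, so []p holds vacuously.
  So [][]p is true at w2.
Satisfying worlds: {w1, w2, w3, w4}

w1, w2, w3, w4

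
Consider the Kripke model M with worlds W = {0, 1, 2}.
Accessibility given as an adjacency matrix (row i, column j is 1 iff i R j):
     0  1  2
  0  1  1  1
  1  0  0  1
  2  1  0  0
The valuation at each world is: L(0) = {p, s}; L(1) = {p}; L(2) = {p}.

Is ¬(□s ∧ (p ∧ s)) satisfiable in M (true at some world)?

Let φ = ¬(□s ∧ (p ∧ s)). Evaluate φ at each world:
  0 (successors {0, 1, 2}): φ is true.
  1 (successors {2}): φ is true.
  2 (successors {0}): φ is true.
Detail at 0 (witness):
  At 0: □s ∧ (p ∧ s) is false, so ¬(□s ∧ (p ∧ s)) is true.
    At 0: □s is false, p ∧ s is true, so □s ∧ (p ∧ s) is false.
      At 0: □s requires s at every successor {0, 1, 2}.
        s fails at 1, so □s is false at 0.

Yes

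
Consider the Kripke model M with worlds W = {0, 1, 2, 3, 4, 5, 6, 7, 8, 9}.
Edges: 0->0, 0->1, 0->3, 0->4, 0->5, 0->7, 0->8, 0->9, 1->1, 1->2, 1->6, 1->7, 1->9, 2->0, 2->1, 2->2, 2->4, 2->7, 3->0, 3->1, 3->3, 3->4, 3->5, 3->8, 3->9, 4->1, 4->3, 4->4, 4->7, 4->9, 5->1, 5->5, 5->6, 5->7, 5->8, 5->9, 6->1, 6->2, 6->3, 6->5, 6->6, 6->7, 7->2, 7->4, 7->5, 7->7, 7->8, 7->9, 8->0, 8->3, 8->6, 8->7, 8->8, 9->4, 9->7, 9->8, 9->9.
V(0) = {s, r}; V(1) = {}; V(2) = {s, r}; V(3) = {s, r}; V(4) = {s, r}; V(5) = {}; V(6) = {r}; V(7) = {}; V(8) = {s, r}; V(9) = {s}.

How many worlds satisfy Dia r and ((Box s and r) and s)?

0

Let φ = Dia r and ((Box s and r) and s). Evaluate φ at each world:
  0 (successors {0, 1, 3, 4, 5, 7, 8, 9}): φ is false.
  1 (successors {1, 2, 6, 7, 9}): φ is false.
  2 (successors {0, 1, 2, 4, 7}): φ is false.
  3 (successors {0, 1, 3, 4, 5, 8, 9}): φ is false.
  4 (successors {1, 3, 4, 7, 9}): φ is false.
  5 (successors {1, 5, 6, 7, 8, 9}): φ is false.
  6 (successors {1, 2, 3, 5, 6, 7}): φ is false.
  7 (successors {2, 4, 5, 7, 8, 9}): φ is false.
  8 (successors {0, 3, 6, 7, 8}): φ is false.
  9 (successors {4, 7, 8, 9}): φ is false.
For instance, at 8:
  At 8: Dia r is true, (Box s and r) and s is false, so Dia r and ((Box s and r) and s) is false.
    At 8: Dia r requires r at some successor in {0, 3, 6, 7, 8}.
      r holds at 0, so Dia r is true at 8.
    At 8: Box s and r is false, s is true, so (Box s and r) and s is false.
      At 8: Box s is false, r is true, so Box s and r is false.
Satisfying worlds: none.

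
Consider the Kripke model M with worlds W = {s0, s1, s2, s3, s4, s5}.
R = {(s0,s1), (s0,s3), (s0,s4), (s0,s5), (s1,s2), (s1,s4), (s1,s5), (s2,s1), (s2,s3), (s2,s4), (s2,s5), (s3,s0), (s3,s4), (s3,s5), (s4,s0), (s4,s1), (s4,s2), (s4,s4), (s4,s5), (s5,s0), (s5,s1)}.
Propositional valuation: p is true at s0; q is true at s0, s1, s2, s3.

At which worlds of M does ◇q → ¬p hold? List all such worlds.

s1, s2, s3, s4, s5

Let φ = ◇q → ¬p. Evaluate φ at each world:
  s0 (successors {s1, s3, s4, s5}): φ is false.
  s1 (successors {s2, s4, s5}): φ is true.
  s2 (successors {s1, s3, s4, s5}): φ is true.
  s3 (successors {s0, s4, s5}): φ is true.
  s4 (successors {s0, s1, s2, s4, s5}): φ is true.
  s5 (successors {s0, s1}): φ is true.
For instance, at s2:
  At s2: ◇q is true, ¬p is true, so ◇q → ¬p is true.
    At s2: ◇q requires q at some successor in {s1, s3, s4, s5}.
      q holds at s1, so ◇q is true at s2.
Satisfying worlds: {s1, s2, s3, s4, s5}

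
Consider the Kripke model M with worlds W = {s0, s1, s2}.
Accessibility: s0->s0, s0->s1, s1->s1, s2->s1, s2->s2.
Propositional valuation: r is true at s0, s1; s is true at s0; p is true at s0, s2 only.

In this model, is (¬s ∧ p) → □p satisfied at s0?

Yes

At s0: ¬s ∧ p is false, □p is false, so (¬s ∧ p) → □p is true.
  At s0: □p requires p at every successor {s0, s1}.
    p fails at s1, so □p is false at s0.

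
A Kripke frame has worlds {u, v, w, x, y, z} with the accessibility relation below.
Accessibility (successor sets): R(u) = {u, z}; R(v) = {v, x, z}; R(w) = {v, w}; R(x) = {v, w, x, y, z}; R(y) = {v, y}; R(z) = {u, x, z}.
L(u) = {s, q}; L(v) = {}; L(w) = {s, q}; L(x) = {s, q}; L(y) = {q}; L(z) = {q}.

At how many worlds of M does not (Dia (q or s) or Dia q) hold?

Let φ = not (Dia (q or s) or Dia q). Evaluate φ at each world:
  u (successors {u, z}): φ is false.
  v (successors {v, x, z}): φ is false.
  w (successors {v, w}): φ is false.
  x (successors {v, w, x, y, z}): φ is false.
  y (successors {v, y}): φ is false.
  z (successors {u, x, z}): φ is false.
For instance, at z:
  At z: Dia (q or s) or Dia q is true, so not (Dia (q or s) or Dia q) is false.
    At z: Dia (q or s) is true, Dia q is true, so Dia (q or s) or Dia q is true.
      At z: Dia (q or s) requires q or s at some successor in {u, x, z}.
        q or s holds at u, so Dia (q or s) is true at z.
      At z: Dia q requires q at some successor in {u, x, z}.
        q holds at u, so Dia q is true at z.
Satisfying worlds: none.

0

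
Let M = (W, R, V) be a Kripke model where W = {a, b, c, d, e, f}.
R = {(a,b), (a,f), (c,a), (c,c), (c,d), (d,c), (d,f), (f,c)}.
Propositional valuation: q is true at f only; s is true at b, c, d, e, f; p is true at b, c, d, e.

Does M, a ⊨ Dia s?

At a: Dia s requires s at some successor in {b, f}.
  s holds at b, so Dia s is true at a.

Yes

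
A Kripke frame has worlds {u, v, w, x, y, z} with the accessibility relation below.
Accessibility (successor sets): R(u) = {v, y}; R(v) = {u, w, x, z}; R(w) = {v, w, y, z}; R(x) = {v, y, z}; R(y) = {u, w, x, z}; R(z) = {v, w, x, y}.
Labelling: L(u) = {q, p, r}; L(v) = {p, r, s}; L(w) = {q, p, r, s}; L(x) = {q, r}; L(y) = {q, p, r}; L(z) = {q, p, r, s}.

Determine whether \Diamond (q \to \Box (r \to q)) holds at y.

No

At y: \Diamond (q \to \Box (r \to q)) requires q \to \Box (r \to q) at some successor in {u, w, x, z}.
  At u: q \to \Box (r \to q) is false.
  At w: q \to \Box (r \to q) is false.
  At x: q \to \Box (r \to q) is false.
  At z: q \to \Box (r \to q) is false.
So \Diamond (q \to \Box (r \to q)) is false at y.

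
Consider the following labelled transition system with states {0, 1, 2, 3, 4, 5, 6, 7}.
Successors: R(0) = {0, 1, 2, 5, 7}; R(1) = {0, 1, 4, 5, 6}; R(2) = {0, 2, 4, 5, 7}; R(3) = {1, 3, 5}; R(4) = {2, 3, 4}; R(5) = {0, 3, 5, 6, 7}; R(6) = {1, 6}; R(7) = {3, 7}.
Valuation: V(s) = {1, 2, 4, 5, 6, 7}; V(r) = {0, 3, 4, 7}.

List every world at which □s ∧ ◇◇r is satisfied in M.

6

Let φ = □s ∧ ◇◇r. Evaluate φ at each world:
  0 (successors {0, 1, 2, 5, 7}): φ is false.
  1 (successors {0, 1, 4, 5, 6}): φ is false.
  2 (successors {0, 2, 4, 5, 7}): φ is false.
  3 (successors {1, 3, 5}): φ is false.
  4 (successors {2, 3, 4}): φ is false.
  5 (successors {0, 3, 5, 6, 7}): φ is false.
  6 (successors {1, 6}): φ is true.
  7 (successors {3, 7}): φ is false.
For instance, at 7:
  At 7: □s is false, ◇◇r is true, so □s ∧ ◇◇r is false.
    At 7: □s requires s at every successor {3, 7}.
      s fails at 3, so □s is false at 7.
    At 7: ◇◇r requires ◇r at some successor in {3, 7}.
      ◇r holds at 3, so ◇◇r is true at 7.
Satisfying worlds: {6}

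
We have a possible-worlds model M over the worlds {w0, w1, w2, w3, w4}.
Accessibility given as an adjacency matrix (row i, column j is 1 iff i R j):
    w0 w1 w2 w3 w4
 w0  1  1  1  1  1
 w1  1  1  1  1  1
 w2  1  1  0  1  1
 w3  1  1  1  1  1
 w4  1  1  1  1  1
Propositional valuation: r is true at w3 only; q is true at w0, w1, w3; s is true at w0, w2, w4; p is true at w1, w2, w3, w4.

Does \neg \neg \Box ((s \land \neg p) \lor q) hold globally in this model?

Recall that \Box ψ holds at a world iff ψ holds at every accessible world, and \Diamond ψ holds iff ψ holds at some accessible world.
Let φ = \neg \neg \Box ((s \land \neg p) \lor q). Evaluate φ at each world:
  w0 (successors {w0, w1, w2, w3, w4}): φ is false.
  w1 (successors {w0, w1, w2, w3, w4}): φ is false.
  w2 (successors {w0, w1, w3, w4}): φ is false.
  w3 (successors {w0, w1, w2, w3, w4}): φ is false.
  w4 (successors {w0, w1, w2, w3, w4}): φ is false.
Detail at w0 (counterexample):
  At w0: \neg \Box ((s \land \neg p) \lor q) is true, so \neg \neg \Box ((s \land \neg p) \lor q) is false.
    At w0: \Box ((s \land \neg p) \lor q) is false, so \neg \Box ((s \land \neg p) \lor q) is true.
      At w0: \Box ((s \land \neg p) \lor q) requires (s \land \neg p) \lor q at every successor {w0, w1, w2, w3, w4}.
        (s \land \neg p) \lor q fails at w2, so \Box ((s \land \neg p) \lor q) is false at w0.

No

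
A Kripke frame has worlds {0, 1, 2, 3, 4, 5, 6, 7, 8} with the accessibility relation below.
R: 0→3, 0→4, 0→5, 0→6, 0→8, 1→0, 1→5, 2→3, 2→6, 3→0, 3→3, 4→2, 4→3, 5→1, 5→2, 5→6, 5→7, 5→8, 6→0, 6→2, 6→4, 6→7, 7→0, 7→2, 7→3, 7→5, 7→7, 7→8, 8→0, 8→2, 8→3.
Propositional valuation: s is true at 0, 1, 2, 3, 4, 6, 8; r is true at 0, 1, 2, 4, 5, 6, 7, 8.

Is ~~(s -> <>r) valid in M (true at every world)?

Let φ = ~~(s -> <>r). Evaluate φ at each world:
  0 (successors {3, 4, 5, 6, 8}): φ is true.
  1 (successors {0, 5}): φ is true.
  2 (successors {3, 6}): φ is true.
  3 (successors {0, 3}): φ is true.
  4 (successors {2, 3}): φ is true.
  5 (successors {1, 2, 6, 7, 8}): φ is true.
  6 (successors {0, 2, 4, 7}): φ is true.
  7 (successors {0, 2, 3, 5, 7, 8}): φ is true.
  8 (successors {0, 2, 3}): φ is true.
For instance, at 5:
  At 5: ~(s -> <>r) is false, so ~~(s -> <>r) is true.
    At 5: s -> <>r is true, so ~(s -> <>r) is false.
      At 5: s is false, <>r is true, so s -> <>r is true.

Yes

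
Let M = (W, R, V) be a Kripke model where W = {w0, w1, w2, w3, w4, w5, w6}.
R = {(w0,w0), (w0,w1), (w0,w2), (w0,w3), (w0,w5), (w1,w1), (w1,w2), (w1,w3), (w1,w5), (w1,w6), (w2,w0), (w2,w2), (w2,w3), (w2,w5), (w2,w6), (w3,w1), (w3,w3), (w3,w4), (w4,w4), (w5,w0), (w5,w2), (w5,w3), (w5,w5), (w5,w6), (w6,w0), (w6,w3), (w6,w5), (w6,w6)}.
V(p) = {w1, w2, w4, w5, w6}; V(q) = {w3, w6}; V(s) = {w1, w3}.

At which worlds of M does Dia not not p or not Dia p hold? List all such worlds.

Recall that Dia ψ holds at a world iff ψ holds at some accessible world.
Let φ = Dia not not p or not Dia p. Evaluate φ at each world:
  w0 (successors {w0, w1, w2, w3, w5}): φ is true.
  w1 (successors {w1, w2, w3, w5, w6}): φ is true.
  w2 (successors {w0, w2, w3, w5, w6}): φ is true.
  w3 (successors {w1, w3, w4}): φ is true.
  w4 (successors {w4}): φ is true.
  w5 (successors {w0, w2, w3, w5, w6}): φ is true.
  w6 (successors {w0, w3, w5, w6}): φ is true.
For instance, at w4:
  At w4: Dia not not p is true, not Dia p is false, so Dia not not p or not Dia p is true.
    At w4: Dia not not p requires not not p at some successor in {w4}.
      not not p holds at w4, so Dia not not p is true at w4.
    At w4: Dia p is true, so not Dia p is false.
      At w4: Dia p requires p at some successor in {w4}.
        p holds at w4, so Dia p is true at w4.
Satisfying worlds: {w0, w1, w2, w3, w4, w5, w6}

w0, w1, w2, w3, w4, w5, w6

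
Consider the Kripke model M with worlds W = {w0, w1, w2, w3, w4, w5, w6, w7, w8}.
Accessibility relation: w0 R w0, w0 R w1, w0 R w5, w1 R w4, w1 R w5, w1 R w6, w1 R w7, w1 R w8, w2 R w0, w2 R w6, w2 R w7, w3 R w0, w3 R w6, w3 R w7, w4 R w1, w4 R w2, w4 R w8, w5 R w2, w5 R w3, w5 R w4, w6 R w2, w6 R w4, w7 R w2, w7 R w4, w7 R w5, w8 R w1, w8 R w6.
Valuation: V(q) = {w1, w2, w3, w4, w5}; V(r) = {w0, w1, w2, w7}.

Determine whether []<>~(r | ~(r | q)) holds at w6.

At w6: []<>~(r | ~(r | q)) requires <>~(r | ~(r | q)) at every successor {w2, w4}.
  <>~(r | ~(r | q)) fails at w2, so []<>~(r | ~(r | q)) is false at w6.
    At w2: <>~(r | ~(r | q)) requires ~(r | ~(r | q)) at some successor in {w0, w6, w7}.
      At w0: ~(r | ~(r | q)) is false.
      At w6: ~(r | ~(r | q)) is false.
      At w7: ~(r | ~(r | q)) is false.
    So <>~(r | ~(r | q)) is false at w2.

No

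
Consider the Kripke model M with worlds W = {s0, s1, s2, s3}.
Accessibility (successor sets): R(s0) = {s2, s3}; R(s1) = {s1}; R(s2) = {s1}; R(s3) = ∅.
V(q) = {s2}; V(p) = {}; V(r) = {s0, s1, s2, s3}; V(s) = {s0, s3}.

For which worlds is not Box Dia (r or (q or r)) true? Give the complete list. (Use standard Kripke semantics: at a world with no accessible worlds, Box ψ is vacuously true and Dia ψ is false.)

Let φ = not Box Dia (r or (q or r)). Evaluate φ at each world:
  s0 (successors {s2, s3}): φ is true.
  s1 (successors {s1}): φ is false.
  s2 (successors {s1}): φ is false.
  s3 (successors ∅): φ is false.
For instance, at s0:
  At s0: Box Dia (r or (q or r)) is false, so not Box Dia (r or (q or r)) is true.
    At s0: Box Dia (r or (q or r)) requires Dia (r or (q or r)) at every successor {s2, s3}.
      Dia (r or (q or r)) fails at s3, so Box Dia (r or (q or r)) is false at s0.
Satisfying worlds: {s0}

s0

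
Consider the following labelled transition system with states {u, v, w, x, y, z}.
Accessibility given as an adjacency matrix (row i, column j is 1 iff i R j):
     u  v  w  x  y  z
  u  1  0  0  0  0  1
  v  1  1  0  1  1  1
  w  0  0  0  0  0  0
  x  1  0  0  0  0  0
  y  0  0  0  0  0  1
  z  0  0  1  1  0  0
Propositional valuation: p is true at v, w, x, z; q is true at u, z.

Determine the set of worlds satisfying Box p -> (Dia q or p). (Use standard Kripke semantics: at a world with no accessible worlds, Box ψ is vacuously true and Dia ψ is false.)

Let φ = Box p -> (Dia q or p). Evaluate φ at each world:
  u (successors {u, z}): φ is true.
  v (successors {u, v, x, y, z}): φ is true.
  w (successors ∅): φ is true.
  x (successors {u}): φ is true.
  y (successors {z}): φ is true.
  z (successors {w, x}): φ is true.
For instance, at x:
  At x: Box p is false, Dia q or p is true, so Box p -> (Dia q or p) is true.
    At x: Box p requires p at every successor {u}.
      p fails at u, so Box p is false at x.
    At x: Dia q is true, p is true, so Dia q or p is true.
      At x: Dia q requires q at some successor in {u}.
        q holds at u, so Dia q is true at x.
Satisfying worlds: {u, v, w, x, y, z}

u, v, w, x, y, z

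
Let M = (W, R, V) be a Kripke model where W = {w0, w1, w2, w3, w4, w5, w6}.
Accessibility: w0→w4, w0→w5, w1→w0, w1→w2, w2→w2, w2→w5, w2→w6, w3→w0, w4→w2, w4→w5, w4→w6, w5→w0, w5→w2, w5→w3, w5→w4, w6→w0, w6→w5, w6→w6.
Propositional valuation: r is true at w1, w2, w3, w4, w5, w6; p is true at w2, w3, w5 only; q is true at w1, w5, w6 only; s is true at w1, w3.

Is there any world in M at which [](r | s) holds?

Recall that []ψ holds at a world iff ψ holds at every accessible world, and <>ψ holds iff ψ holds at some accessible world.
Let φ = [](r | s). Evaluate φ at each world:
  w0 (successors {w4, w5}): φ is true.
  w1 (successors {w0, w2}): φ is false.
  w2 (successors {w2, w5, w6}): φ is true.
  w3 (successors {w0}): φ is false.
  w4 (successors {w2, w5, w6}): φ is true.
  w5 (successors {w0, w2, w3, w4}): φ is false.
  w6 (successors {w0, w5, w6}): φ is false.
Detail at w0 (witness):
  At w0: [](r | s) requires r | s at every successor {w4, w5}.
    At w4: r | s is true.
    At w5: r | s is true.
  So [](r | s) is true at w0.

Yes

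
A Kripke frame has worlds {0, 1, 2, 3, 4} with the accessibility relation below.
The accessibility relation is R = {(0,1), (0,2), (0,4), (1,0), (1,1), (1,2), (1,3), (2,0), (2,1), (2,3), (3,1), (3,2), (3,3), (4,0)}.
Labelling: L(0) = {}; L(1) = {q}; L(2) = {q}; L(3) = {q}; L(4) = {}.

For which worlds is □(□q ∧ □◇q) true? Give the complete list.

none

Recall that □ψ holds at a world iff ψ holds at every accessible world, and ◇ψ holds iff ψ holds at some accessible world.
Let φ = □(□q ∧ □◇q). Evaluate φ at each world:
  0 (successors {1, 2, 4}): φ is false.
  1 (successors {0, 1, 2, 3}): φ is false.
  2 (successors {0, 1, 3}): φ is false.
  3 (successors {1, 2, 3}): φ is false.
  4 (successors {0}): φ is false.
For instance, at 4:
  At 4: □(□q ∧ □◇q) requires □q ∧ □◇q at every successor {0}.
    □q ∧ □◇q fails at 0, so □(□q ∧ □◇q) is false at 4.
      At 0: □q is false, □◇q is false, so □q ∧ □◇q is false.
Satisfying worlds: none.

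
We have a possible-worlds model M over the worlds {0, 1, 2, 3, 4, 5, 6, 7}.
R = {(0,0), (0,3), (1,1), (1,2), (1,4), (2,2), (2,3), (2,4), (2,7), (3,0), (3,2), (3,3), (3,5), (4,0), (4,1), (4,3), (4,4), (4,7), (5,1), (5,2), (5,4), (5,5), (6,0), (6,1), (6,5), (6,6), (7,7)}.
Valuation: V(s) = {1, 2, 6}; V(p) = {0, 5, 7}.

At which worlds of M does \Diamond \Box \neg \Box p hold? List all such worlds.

0, 1, 2, 3, 4, 5, 6

Let φ = \Diamond \Box \neg \Box p. Evaluate φ at each world:
  0 (successors {0, 3}): φ is true.
  1 (successors {1, 2, 4}): φ is true.
  2 (successors {2, 3, 4, 7}): φ is true.
  3 (successors {0, 2, 3, 5}): φ is true.
  4 (successors {0, 1, 3, 4, 7}): φ is true.
  5 (successors {1, 2, 4, 5}): φ is true.
  6 (successors {0, 1, 5, 6}): φ is true.
  7 (successors {7}): φ is false.
For instance, at 1:
  At 1: \Diamond \Box \neg \Box p requires \Box \neg \Box p at some successor in {1, 2, 4}.
    \Box \neg \Box p holds at 1, so \Diamond \Box \neg \Box p is true at 1.
      At 1: \Box \neg \Box p requires \neg \Box p at every successor {1, 2, 4}.
        At 1: \neg \Box p is true.
        At 2: \neg \Box p is true.
        At 4: \neg \Box p is true.
      So \Box \neg \Box p is true at 1.
Satisfying worlds: {0, 1, 2, 3, 4, 5, 6}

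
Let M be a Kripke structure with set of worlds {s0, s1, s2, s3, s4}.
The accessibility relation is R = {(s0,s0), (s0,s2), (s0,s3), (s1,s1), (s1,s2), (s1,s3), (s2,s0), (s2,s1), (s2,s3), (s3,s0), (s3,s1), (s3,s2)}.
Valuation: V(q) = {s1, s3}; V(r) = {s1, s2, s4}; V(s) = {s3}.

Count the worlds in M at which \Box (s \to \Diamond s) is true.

Let φ = \Box (s \to \Diamond s). Evaluate φ at each world:
  s0 (successors {s0, s2, s3}): φ is false.
  s1 (successors {s1, s2, s3}): φ is false.
  s2 (successors {s0, s1, s3}): φ is false.
  s3 (successors {s0, s1, s2}): φ is true.
  s4 (successors ∅): φ is true.
For instance, at s1:
  At s1: \Box (s \to \Diamond s) requires s \to \Diamond s at every successor {s1, s2, s3}.
    s \to \Diamond s fails at s3, so \Box (s \to \Diamond s) is false at s1.
      At s3: s is true, \Diamond s is false, so s \to \Diamond s is false.
Satisfying worlds: {s3, s4}

2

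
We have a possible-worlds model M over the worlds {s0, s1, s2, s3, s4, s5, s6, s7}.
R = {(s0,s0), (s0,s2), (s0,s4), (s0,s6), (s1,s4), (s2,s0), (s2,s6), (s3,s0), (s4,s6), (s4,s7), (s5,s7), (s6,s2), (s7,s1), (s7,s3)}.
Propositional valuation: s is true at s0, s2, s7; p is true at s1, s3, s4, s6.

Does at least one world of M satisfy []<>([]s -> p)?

Yes

Let φ = []<>([]s -> p). Evaluate φ at each world:
  s0 (successors {s0, s2, s4, s6}): φ is true.
  s1 (successors {s4}): φ is true.
  s2 (successors {s0, s6}): φ is true.
  s3 (successors {s0}): φ is true.
  s4 (successors {s6, s7}): φ is true.
  s5 (successors {s7}): φ is true.
  s6 (successors {s2}): φ is true.
  s7 (successors {s1, s3}): φ is true.
Detail at s0 (witness):
  At s0: []<>([]s -> p) requires <>([]s -> p) at every successor {s0, s2, s4, s6}.
    At s0: <>([]s -> p) is true.
    At s2: <>([]s -> p) is true.
    At s4: <>([]s -> p) is true.
    At s6: <>([]s -> p) is true.
  So []<>([]s -> p) is true at s0.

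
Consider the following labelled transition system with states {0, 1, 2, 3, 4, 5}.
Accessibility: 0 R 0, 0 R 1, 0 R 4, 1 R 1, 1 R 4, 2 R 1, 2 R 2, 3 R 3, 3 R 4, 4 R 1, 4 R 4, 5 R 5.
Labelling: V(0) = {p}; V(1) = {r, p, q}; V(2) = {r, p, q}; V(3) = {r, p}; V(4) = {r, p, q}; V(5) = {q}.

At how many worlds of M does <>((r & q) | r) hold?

5

Let φ = <>((r & q) | r). Evaluate φ at each world:
  0 (successors {0, 1, 4}): φ is true.
  1 (successors {1, 4}): φ is true.
  2 (successors {1, 2}): φ is true.
  3 (successors {3, 4}): φ is true.
  4 (successors {1, 4}): φ is true.
  5 (successors {5}): φ is false.
For instance, at 2:
  At 2: <>((r & q) | r) requires (r & q) | r at some successor in {1, 2}.
    (r & q) | r holds at 1, so <>((r & q) | r) is true at 2.
Satisfying worlds: {0, 1, 2, 3, 4}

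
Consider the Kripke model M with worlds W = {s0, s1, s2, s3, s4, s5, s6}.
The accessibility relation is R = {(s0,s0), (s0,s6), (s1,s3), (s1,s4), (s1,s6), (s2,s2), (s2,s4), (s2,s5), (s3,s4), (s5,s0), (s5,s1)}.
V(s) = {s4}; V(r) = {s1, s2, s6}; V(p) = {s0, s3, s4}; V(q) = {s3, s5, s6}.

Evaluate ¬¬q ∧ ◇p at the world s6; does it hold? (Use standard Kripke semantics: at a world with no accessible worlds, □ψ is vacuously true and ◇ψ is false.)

No

Recall that ◇ψ holds at a world iff ψ holds at some accessible world.
At s6: ¬¬q is true, ◇p is false, so ¬¬q ∧ ◇p is false.
  At s6: no accessible worlds, so ◇p is false.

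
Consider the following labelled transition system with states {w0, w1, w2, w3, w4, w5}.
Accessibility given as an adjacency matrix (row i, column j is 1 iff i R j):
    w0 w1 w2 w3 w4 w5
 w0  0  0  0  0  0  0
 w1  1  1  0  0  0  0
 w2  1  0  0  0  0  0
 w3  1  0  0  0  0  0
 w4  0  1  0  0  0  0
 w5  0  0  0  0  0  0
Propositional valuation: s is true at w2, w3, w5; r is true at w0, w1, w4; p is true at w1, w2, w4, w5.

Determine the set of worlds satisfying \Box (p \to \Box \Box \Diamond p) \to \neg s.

w0, w1, w4

Let φ = \Box (p \to \Box \Box \Diamond p) \to \neg s. Evaluate φ at each world:
  w0 (successors ∅): φ is true.
  w1 (successors {w0, w1}): φ is true.
  w2 (successors {w0}): φ is false.
  w3 (successors {w0}): φ is false.
  w4 (successors {w1}): φ is true.
  w5 (successors ∅): φ is false.
For instance, at w3:
  At w3: \Box (p \to \Box \Box \Diamond p) is true, \neg s is false, so \Box (p \to \Box \Box \Diamond p) \to \neg s is false.
    At w3: \Box (p \to \Box \Box \Diamond p) requires p \to \Box \Box \Diamond p at every successor {w0}.
      At w0: p \to \Box \Box \Diamond p is true.
    So \Box (p \to \Box \Box \Diamond p) is true at w3.
Satisfying worlds: {w0, w1, w4}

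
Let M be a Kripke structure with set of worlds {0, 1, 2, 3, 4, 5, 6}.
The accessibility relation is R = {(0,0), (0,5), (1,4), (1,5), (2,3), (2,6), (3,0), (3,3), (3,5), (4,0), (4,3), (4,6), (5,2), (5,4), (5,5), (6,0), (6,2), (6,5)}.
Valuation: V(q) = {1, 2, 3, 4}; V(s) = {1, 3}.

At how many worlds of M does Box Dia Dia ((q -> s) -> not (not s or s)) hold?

7

Recall that Box ψ holds at a world iff ψ holds at every accessible world, and Dia ψ holds iff ψ holds at some accessible world.
Let φ = Box Dia Dia ((q -> s) -> not (not s or s)). Evaluate φ at each world:
  0 (successors {0, 5}): φ is true.
  1 (successors {4, 5}): φ is true.
  2 (successors {3, 6}): φ is true.
  3 (successors {0, 3, 5}): φ is true.
  4 (successors {0, 3, 6}): φ is true.
  5 (successors {2, 4, 5}): φ is true.
  6 (successors {0, 2, 5}): φ is true.
For instance, at 6:
  At 6: Box Dia Dia ((q -> s) -> not (not s or s)) requires Dia Dia ((q -> s) -> not (not s or s)) at every successor {0, 2, 5}.
      At 0: Dia Dia ((q -> s) -> not (not s or s)) requires Dia ((q -> s) -> not (not s or s)) at some successor in {0, 5}.
        Dia ((q -> s) -> not (not s or s)) holds at 5, so Dia Dia ((q -> s) -> not (not s or s)) is true at 0.
      At 2: Dia Dia ((q -> s) -> not (not s or s)) requires Dia ((q -> s) -> not (not s or s)) at some successor in {3, 6}.
        Dia ((q -> s) -> not (not s or s)) holds at 6, so Dia Dia ((q -> s) -> not (not s or s)) is true at 2.
      At 5: Dia Dia ((q -> s) -> not (not s or s)) requires Dia ((q -> s) -> not (not s or s)) at some successor in {2, 4, 5}.
        Dia ((q -> s) -> not (not s or s)) holds at 5, so Dia Dia ((q -> s) -> not (not s or s)) is true at 5.
  So Box Dia Dia ((q -> s) -> not (not s or s)) is true at 6.
Satisfying worlds: {0, 1, 2, 3, 4, 5, 6}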